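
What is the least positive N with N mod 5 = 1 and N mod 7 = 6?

6

x ≡ 1 (mod 5) gives x ∈ {1, 6}.
The first of these with x mod 7 = 6 is 6.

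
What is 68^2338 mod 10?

The units digit of 68^n cycles with period 4: 8, 4, 2, 6, …
2338 mod 4 = 2, so the last digit matches 8^2 = 4.

4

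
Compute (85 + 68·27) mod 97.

68·27 = 1836.
1836 = 18·97 + 90, so 1836 mod 97 = 90.
(85 + 90) mod 97 = 78.

78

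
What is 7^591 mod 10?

3

The units digit of 7^n cycles with period 4: 7, 9, 3, 1, …
591 mod 4 = 3, so the last digit matches 7^3 = 3.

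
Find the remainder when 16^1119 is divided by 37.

26

By repeated squaring mod 37: 16^1≡16, 16^2≡34, 16^4≡9, 16^8≡7, 16^16≡12, 16^32≡33, 16^64≡16, 16^128≡34, 16^256≡9, 16^512≡7, 16^1024≡12.
Since 1119 = 1 + 2 + 4 + 8 + 16 + 64 + 1024 in binary, 16^1119 ≡ 16·34·9·7·12·16·12 ≡ 26 (mod 37).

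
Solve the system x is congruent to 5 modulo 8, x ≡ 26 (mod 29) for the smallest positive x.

229

Since 29·5 ≡ 1 (mod 8), take x = 26 + 29·((5−26)·5 mod 8) = 26 + 29·7 = 229.
Check: 229 mod 8 = 5, 229 mod 29 = 26.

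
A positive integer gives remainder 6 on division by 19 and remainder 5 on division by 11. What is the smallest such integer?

x ≡ 5 (mod 11) gives x ∈ {5, 16, 27, 38, 49, 60, 71, 82}.
The first of these with x mod 19 = 6 is 82.

82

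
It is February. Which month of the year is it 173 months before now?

Dividing 173 by 12 gives quotient 14 and remainder 5.
February − 5 months → September.

September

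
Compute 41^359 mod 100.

61

By repeated squaring mod 100: 41^1≡41, 41^2≡81, 41^4≡61, 41^8≡21, 41^16≡41, 41^32≡81, 41^64≡61, 41^128≡21, 41^256≡41.
Since 359 = 1 + 2 + 4 + 32 + 64 + 256 in binary, 41^359 ≡ 41·81·61·81·61·41 ≡ 61 (mod 100).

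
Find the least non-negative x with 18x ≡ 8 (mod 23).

18⁻¹ ≡ 9 (mod 23) because 18·9 = 162 = 7·23 + 1.
Multiplying both sides by 9: x ≡ 9·8 = 72 ≡ 3 (mod 23).
Check: 18·3 = 54 = 2·23 + 8.

3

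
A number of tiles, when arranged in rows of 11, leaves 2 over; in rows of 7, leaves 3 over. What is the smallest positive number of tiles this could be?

24

x ≡ 3 (mod 7) gives x ∈ {3, 10, 17, 24}.
The first of these with x mod 11 = 2 is 24.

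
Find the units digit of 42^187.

Powers of 2 mod 10 repeat with period 4: 2, 4, 8, 6.
187 mod 4 = 3, so the last digit matches 2^3 = 8.

8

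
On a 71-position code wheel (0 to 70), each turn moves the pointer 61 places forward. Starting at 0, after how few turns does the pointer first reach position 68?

The inverse of 61 mod 71 is 7 (since 61·7 = 427 ≡ 1).
So x ≡ 7·68 = 476 ≡ 50 (mod 71).

50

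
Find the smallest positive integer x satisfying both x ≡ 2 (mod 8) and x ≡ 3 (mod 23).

x ≡ 2 (mod 8) gives x ∈ {2, 10, 18, 26}.
The first of these with x mod 23 = 3 is 26.

26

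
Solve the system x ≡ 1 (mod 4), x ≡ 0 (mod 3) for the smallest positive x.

Since 3·3 ≡ 1 (mod 4), take x = 0 + 3·((1−0)·3 mod 4) = 0 + 3·3 = 9.
Check: 9 mod 4 = 1, 9 mod 3 = 0.

9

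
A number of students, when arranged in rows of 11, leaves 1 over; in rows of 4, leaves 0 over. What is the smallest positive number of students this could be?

x ≡ 0 (mod 4) gives x ∈ {0, 4, 8, 12}.
The first of these with x mod 11 = 1 is 12.

12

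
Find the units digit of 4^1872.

6

Last digits of 4^n: 4, 6 (period 2).
1872 leaves remainder 0 on division by 2, so 4^1872 ends in 6.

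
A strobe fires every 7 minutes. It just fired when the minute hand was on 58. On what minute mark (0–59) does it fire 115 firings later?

115·7 = 805.
805 − 13·60 = 25, so 805 ≡ 25 (mod 60).
(58 + 25) mod 60 = 23.

23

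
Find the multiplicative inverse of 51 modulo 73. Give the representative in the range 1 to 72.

51·63 = 3213 = 44·73 + 1, so 51⁻¹ ≡ 63 (mod 73).

63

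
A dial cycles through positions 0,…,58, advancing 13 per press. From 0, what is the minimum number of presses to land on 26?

13⁻¹ ≡ 50 (mod 59) because 13·50 = 650 = 11·59 + 1.
Multiplying both sides by 50: x ≡ 50·26 = 1300 ≡ 2 (mod 59).

2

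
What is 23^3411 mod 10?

Powers of 3 mod 10 repeat with period 4: 3, 9, 7, 1.
3411 mod 4 = 3, so the last digit matches 3^3 = 7.

7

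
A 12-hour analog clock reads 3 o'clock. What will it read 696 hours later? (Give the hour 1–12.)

3

696 = 58·12 + 0, so 696 mod 12 = 0.
3 + 0 → 3 on a 12-hour dial.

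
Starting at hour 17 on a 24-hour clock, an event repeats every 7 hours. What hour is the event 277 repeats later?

12

277·7 = 1939.
1939 = 80·24 + 19, so 1939 mod 24 = 19.
(17 + 19) mod 24 = 12.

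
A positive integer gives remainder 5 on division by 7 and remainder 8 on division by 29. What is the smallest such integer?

124

Since 29·1 ≡ 1 (mod 7), take x = 8 + 29·((5−8)·1 mod 7) = 8 + 29·4 = 124.
Check: 124 mod 7 = 5, 124 mod 29 = 8.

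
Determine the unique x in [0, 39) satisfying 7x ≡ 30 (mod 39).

21

7⁻¹ ≡ 28 (mod 39) because 7·28 = 196 = 5·39 + 1.
So x ≡ 28·30 = 840 ≡ 21 (mod 39).
Check: 7·21 = 147 = 3·39 + 30.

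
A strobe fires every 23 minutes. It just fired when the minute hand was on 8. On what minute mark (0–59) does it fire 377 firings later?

39

377·23 = 8671.
8671 = 144·60 + 31, so 8671 mod 60 = 31.
(8 + 31) mod 60 = 39.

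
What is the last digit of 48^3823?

Last digits of 8^n: 8, 4, 2, 6 (period 4).
3823 leaves remainder 3 on division by 4, so 48^3823 ends in 2.

2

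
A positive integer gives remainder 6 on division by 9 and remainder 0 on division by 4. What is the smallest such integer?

x ≡ 0 (mod 4) gives x ∈ {0, 4, 8, 12, 16, 20, 24}.
The first of these with x mod 9 = 6 is 24.

24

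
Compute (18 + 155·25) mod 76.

155·25 = 3875.
3875 = 50·76 + 75, so 3875 mod 76 = 75.
(18 + 75) mod 76 = 17.

17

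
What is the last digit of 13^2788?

Last digits of 3^n: 3, 9, 7, 1 (period 4).
2788 mod 4 = 0, so the last digit matches 3^4 = 1.

1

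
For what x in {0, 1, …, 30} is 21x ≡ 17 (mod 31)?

21⁻¹ ≡ 3 (mod 31) because 21·3 = 63 = 2·31 + 1.
Multiplying both sides by 3: x ≡ 3·17 = 51 ≡ 20 (mod 31).

20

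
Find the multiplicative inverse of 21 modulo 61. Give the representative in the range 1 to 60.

61 = 2·21 + 19
21 = 1·19 + 2
19 = 9·2 + 1
2 = 2·1 + 0
Back-substituting gives 21·32 ≡ 1 (mod 61).

32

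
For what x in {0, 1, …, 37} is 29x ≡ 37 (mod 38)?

17

The inverse of 29 mod 38 is 21 (since 29·21 = 609 ≡ 1).
So x ≡ 21·37 = 777 ≡ 17 (mod 38).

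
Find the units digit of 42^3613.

2

Powers of 2 mod 10 repeat with period 4: 2, 4, 8, 6.
3613 mod 4 = 1, so the last digit matches 2^1 = 2.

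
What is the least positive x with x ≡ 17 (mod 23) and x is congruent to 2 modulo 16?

178

x ≡ 2 (mod 16) gives x ∈ {2, 18, 34, 50, 66, 82, 98, 114, …}.
The first of these with x mod 23 = 17 is 178.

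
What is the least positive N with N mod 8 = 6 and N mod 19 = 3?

x ≡ 6 (mod 8) gives x ∈ {6, 14, 22}.
The first of these with x mod 19 = 3 is 22.

22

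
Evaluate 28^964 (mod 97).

64

Successive squares of 28 mod 97: 28^1≡28, 28^2≡8, 28^4≡64, 28^8≡22, 28^16≡96, 28^32≡1, 28^64≡1, 28^128≡1, 28^256≡1, 28^512≡1.
964 = 4 + 64 + 128 + 256 + 512, so 28^964 ≡ 64·1·1·1·1 ≡ 64 (mod 97).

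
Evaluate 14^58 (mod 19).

17

By repeated squaring mod 19: 14^1≡14, 14^2≡6, 14^4≡17, 14^8≡4, 14^16≡16, 14^32≡9.
Since 58 = 2 + 8 + 16 + 32 in binary, 14^58 ≡ 6·4·16·9 ≡ 17 (mod 19).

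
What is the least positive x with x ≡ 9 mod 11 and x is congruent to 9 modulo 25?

x ≡ 9 (mod 11) gives x ∈ {9}.
The first of these with x mod 25 = 9 is 9.

9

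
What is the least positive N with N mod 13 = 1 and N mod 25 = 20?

170

x ≡ 1 (mod 13) gives x ∈ {1, 14, 27, 40, 53, 66, 79, 92, …}.
The first of these with x mod 25 = 20 is 170.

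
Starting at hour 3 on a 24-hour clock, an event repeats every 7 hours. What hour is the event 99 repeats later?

99·7 = 693.
693 − 28·24 = 21, so 693 ≡ 21 (mod 24).
(3 + 21) mod 24 = 0.

0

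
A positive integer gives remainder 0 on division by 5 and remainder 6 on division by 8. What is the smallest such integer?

30

Since 8·2 ≡ 1 (mod 5), take x = 6 + 8·((0−6)·2 mod 5) = 6 + 8·3 = 30.
Check: 30 mod 5 = 0, 30 mod 8 = 6.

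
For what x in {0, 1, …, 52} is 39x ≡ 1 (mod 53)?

34

The inverse of 39 mod 53 is 34 (since 39·34 = 1326 ≡ 1).
So x ≡ 34·1 = 34 ≡ 34 (mod 53).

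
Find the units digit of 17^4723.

Powers of 7 mod 10 repeat with period 4: 7, 9, 3, 1.
4723 leaves remainder 3 on division by 4, so 17^4723 ends in 3.

3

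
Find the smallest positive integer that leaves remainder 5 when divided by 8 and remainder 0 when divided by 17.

x ≡ 5 (mod 8) gives x ∈ {5, 13, 21, 29, 37, 45, 53, 61, …}.
The first of these with x mod 17 = 0 is 85.

85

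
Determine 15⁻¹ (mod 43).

23

43 = 2·15 + 13
15 = 1·13 + 2
13 = 6·2 + 1
2 = 2·1 + 0
Back-substituting gives 15·23 ≡ 1 (mod 43).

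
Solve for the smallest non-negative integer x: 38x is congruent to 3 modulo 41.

40

The inverse of 38 mod 41 is 27 (since 38·27 = 1026 ≡ 1).
Multiplying both sides by 27: x ≡ 27·3 = 81 ≡ 40 (mod 41).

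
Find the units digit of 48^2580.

6

Last digits of 8^n: 8, 4, 2, 6 (period 4).
2580 leaves remainder 0 on division by 4, so 48^2580 ends in 6.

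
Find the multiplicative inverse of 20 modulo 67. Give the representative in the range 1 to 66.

67 = 3·20 + 7
20 = 2·7 + 6
7 = 1·6 + 1
6 = 6·1 + 0
Back-substituting gives 20·57 ≡ 1 (mod 67).

57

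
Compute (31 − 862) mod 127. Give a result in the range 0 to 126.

58

Dividing 862 by 127 gives quotient 6 and remainder 100.
(31 − 100) mod 127 = 58.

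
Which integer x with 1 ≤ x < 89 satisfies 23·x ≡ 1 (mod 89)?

31

23·31 = 713 = 8·89 + 1, so 23⁻¹ ≡ 31 (mod 89).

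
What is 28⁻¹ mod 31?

31 = 1·28 + 3
28 = 9·3 + 1
3 = 3·1 + 0
Back-substituting gives 28·10 ≡ 1 (mod 31).

10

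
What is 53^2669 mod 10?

3

Last digits of 3^n: 3, 9, 7, 1 (period 4).
2669 mod 4 = 1, so the last digit matches 3^1 = 3.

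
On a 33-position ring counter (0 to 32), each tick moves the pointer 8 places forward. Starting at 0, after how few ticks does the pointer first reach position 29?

16

The inverse of 8 mod 33 is 29 (since 8·29 = 232 ≡ 1).
So x ≡ 29·29 = 841 ≡ 16 (mod 33).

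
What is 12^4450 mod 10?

Last digits of 2^n: 2, 4, 8, 6 (period 4).
4450 leaves remainder 2 on division by 4, so 12^4450 ends in 4.

4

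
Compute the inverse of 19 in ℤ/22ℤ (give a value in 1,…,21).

7

22 = 1·19 + 3
19 = 6·3 + 1
3 = 3·1 + 0
Back-substituting gives 19·7 ≡ 1 (mod 22).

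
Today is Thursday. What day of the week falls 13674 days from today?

Sunday

13674 − 1953·7 = 3, so 13674 ≡ 3 (mod 7).
Thursday + 3 days → Sunday.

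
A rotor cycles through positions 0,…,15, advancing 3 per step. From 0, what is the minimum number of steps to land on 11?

3⁻¹ ≡ 11 (mod 16) because 3·11 = 33 = 2·16 + 1.
Multiplying both sides by 11: x ≡ 11·11 = 121 ≡ 9 (mod 16).
Check: 3·9 = 27 = 1·16 + 11.

9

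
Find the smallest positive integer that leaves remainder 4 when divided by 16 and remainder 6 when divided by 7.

20

x ≡ 6 (mod 7) gives x ∈ {6, 13, 20}.
The first of these with x mod 16 = 4 is 20.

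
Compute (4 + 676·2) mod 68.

676·2 = 1352.
1352 − 19·68 = 60, so 1352 ≡ 60 (mod 68).
(4 + 60) mod 68 = 64.

64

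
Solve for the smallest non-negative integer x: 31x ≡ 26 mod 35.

31⁻¹ ≡ 26 (mod 35) because 31·26 = 806 = 23·35 + 1.
Multiplying both sides by 26: x ≡ 26·26 = 676 ≡ 11 (mod 35).

11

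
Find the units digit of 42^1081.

2

The units digit of 42^n cycles with period 4: 2, 4, 8, 6, …
1081 mod 4 = 1, so the last digit matches 2^1 = 2.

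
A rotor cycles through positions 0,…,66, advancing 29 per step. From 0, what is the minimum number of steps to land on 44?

20

29⁻¹ ≡ 37 (mod 67) because 29·37 = 1073 = 16·67 + 1.
So x ≡ 37·44 = 1628 ≡ 20 (mod 67).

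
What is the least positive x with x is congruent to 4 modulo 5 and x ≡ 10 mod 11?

54

Since 11·1 ≡ 1 (mod 5), take x = 10 + 11·((4−10)·1 mod 5) = 10 + 11·4 = 54.
Check: 54 mod 5 = 4, 54 mod 11 = 10.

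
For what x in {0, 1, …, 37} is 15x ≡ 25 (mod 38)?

27

The inverse of 15 mod 38 is 33 (since 15·33 = 495 ≡ 1).
So x ≡ 33·25 = 825 ≡ 27 (mod 38).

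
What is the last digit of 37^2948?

Powers of 7 mod 10 repeat with period 4: 7, 9, 3, 1.
2948 leaves remainder 0 on division by 4, so 37^2948 ends in 1.

1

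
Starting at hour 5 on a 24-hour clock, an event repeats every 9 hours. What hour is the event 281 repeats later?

281·9 = 2529.
Dividing 2529 by 24 gives quotient 105 and remainder 9.
(5 + 9) mod 24 = 14.

14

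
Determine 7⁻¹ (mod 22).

7·19 = 133 = 6·22 + 1, so 7⁻¹ ≡ 19 (mod 22).

19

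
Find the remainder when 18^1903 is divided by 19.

Square-and-reduce mod 19: 18^1≡18, 18^2≡1, 18^4≡1, 18^8≡1, 18^16≡1, 18^32≡1, 18^64≡1, 18^128≡1, 18^256≡1, 18^512≡1, 18^1024≡1.
Since 1903 = 1 + 2 + 4 + 8 + 32 + 64 + 256 + 512 + 1024 in binary, 18^1903 ≡ 18·1·1·1·1·1·1·1·1 ≡ 18 (mod 19).

18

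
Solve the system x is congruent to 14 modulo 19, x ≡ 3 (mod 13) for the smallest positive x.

x ≡ 3 (mod 13) gives x ∈ {3, 16, 29, 42, 55, 68, 81, 94, …}.
The first of these with x mod 19 = 14 is 185.

185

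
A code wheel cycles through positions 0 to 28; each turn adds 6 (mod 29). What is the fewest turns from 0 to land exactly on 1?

6·5 = 30 = 1·29 + 1, so 6⁻¹ ≡ 5 (mod 29).

5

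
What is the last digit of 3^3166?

The units digit of 3^n cycles with period 4: 3, 9, 7, 1, …
3166 mod 4 = 2, so the last digit matches 3^2 = 9.

9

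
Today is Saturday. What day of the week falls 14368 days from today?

14368 mod 7 = 4 (since 2052·7 = 14364).
Saturday + 4 days → Wednesday.

Wednesday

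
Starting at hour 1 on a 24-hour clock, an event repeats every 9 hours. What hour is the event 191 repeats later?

16

191·9 = 1719.
1719 − 71·24 = 15, so 1719 ≡ 15 (mod 24).
(1 + 15) mod 24 = 16.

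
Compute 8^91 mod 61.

Successive squares of 8 mod 61: 8^1≡8, 8^2≡3, 8^4≡9, 8^8≡20, 8^16≡34, 8^32≡58, 8^64≡9.
Since 91 = 1 + 2 + 8 + 16 + 64 in binary, 8^91 ≡ 8·3·20·34·9 ≡ 53 (mod 61).

53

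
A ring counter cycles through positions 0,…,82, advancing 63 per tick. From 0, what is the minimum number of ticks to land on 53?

The inverse of 63 mod 83 is 29 (since 63·29 = 1827 ≡ 1).
Multiplying both sides by 29: x ≡ 29·53 = 1537 ≡ 43 (mod 83).

43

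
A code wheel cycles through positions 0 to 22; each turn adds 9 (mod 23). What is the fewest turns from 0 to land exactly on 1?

9·18 = 162 = 7·23 + 1, so 9⁻¹ ≡ 18 (mod 23).

18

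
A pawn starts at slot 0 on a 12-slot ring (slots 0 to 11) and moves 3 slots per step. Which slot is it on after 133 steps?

3

133·3 = 399.
Dividing 399 by 12 gives quotient 33 and remainder 3.
(0 + 3) mod 12 = 3.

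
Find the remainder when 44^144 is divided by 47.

24

By repeated squaring mod 47: 44^1≡44, 44^2≡9, 44^4≡34, 44^8≡28, 44^16≡32, 44^32≡37, 44^64≡6, 44^128≡36.
144 = 16 + 128, so 44^144 ≡ 32·36 ≡ 24 (mod 47).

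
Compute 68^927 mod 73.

Successive squares of 68 mod 73: 68^1≡68, 68^2≡25, 68^4≡41, 68^8≡2, 68^16≡4, 68^32≡16, 68^64≡37, 68^128≡55, 68^256≡32, 68^512≡2.
927 = 1 + 2 + 4 + 8 + 16 + 128 + 256 + 512, so 68^927 ≡ 68·25·41·2·4·55·32·2 ≡ 51 (mod 73).

51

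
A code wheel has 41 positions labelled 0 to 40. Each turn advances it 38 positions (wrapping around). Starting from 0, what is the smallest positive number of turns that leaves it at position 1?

38·27 = 1026 = 25·41 + 1, so 38⁻¹ ≡ 27 (mod 41).

27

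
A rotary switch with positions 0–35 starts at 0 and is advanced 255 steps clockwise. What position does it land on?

255 mod 36 = 3 (since 7·36 = 252).
(0 + 3) mod 36 = 3.

3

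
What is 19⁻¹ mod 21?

21 = 1·19 + 2
19 = 9·2 + 1
2 = 2·1 + 0
Back-substituting gives 19·10 ≡ 1 (mod 21).

10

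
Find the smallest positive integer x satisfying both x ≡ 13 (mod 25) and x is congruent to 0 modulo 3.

63

x ≡ 0 (mod 3) gives x ∈ {0, 3, 6, 9, 12, 15, 18, 21, …}.
The first of these with x mod 25 = 13 is 63.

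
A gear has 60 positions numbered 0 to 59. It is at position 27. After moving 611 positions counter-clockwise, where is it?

16

611 = 10·60 + 11, so 611 mod 60 = 11.
(27 − 11) mod 60 = 16.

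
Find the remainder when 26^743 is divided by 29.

3

By repeated squaring mod 29: 26^1≡26, 26^2≡9, 26^4≡23, 26^8≡7, 26^16≡20, 26^32≡23, 26^64≡7, 26^128≡20, 26^256≡23, 26^512≡7.
Since 743 = 1 + 2 + 4 + 32 + 64 + 128 + 512 in binary, 26^743 ≡ 26·9·23·23·7·20·7 ≡ 3 (mod 29).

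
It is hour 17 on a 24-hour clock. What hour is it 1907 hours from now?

1907 = 79·24 + 11, so 1907 mod 24 = 11.
(17 + 11) mod 24 = 4.

4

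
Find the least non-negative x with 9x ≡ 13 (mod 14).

3

The inverse of 9 mod 14 is 11 (since 9·11 = 99 ≡ 1).
So x ≡ 11·13 = 143 ≡ 3 (mod 14).
Check: 9·3 = 27 = 1·14 + 13.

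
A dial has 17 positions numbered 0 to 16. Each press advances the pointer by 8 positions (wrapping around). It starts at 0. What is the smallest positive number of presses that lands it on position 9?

16

The inverse of 8 mod 17 is 15 (since 8·15 = 120 ≡ 1).
Multiplying both sides by 15: x ≡ 15·9 = 135 ≡ 16 (mod 17).
Check: 8·16 = 128 = 7·17 + 9.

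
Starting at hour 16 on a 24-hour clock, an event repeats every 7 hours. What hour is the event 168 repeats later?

168·7 = 1176.
1176 = 49·24 + 0, so 1176 mod 24 = 0.
(16 + 0) mod 24 = 16.

16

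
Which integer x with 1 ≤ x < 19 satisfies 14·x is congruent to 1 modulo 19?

19 = 1·14 + 5
14 = 2·5 + 4
5 = 1·4 + 1
4 = 4·1 + 0
Back-substituting gives 14·15 ≡ 1 (mod 19).

15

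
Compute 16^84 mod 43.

By repeated squaring mod 43: 16^1≡16, 16^2≡41, 16^4≡4, 16^8≡16, 16^16≡41, 16^32≡4, 16^64≡16.
84 = 4 + 16 + 64, so 16^84 ≡ 4·41·16 ≡ 1 (mod 43).

1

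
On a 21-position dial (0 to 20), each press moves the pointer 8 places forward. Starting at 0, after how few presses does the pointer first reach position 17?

8⁻¹ ≡ 8 (mod 21) because 8·8 = 64 = 3·21 + 1.
So x ≡ 8·17 = 136 ≡ 10 (mod 21).

10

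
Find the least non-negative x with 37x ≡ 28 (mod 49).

37⁻¹ ≡ 4 (mod 49) because 37·4 = 148 = 3·49 + 1.
So x ≡ 4·28 = 112 ≡ 14 (mod 49).

14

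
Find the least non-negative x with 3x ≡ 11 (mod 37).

3⁻¹ ≡ 25 (mod 37) because 3·25 = 75 = 2·37 + 1.
Multiplying both sides by 25: x ≡ 25·11 = 275 ≡ 16 (mod 37).
Check: 3·16 = 48 = 1·37 + 11.

16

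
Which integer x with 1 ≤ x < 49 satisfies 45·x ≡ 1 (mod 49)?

45·12 = 540 = 11·49 + 1, so 45⁻¹ ≡ 12 (mod 49).

12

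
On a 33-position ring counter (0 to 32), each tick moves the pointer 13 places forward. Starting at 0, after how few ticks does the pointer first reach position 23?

The inverse of 13 mod 33 is 28 (since 13·28 = 364 ≡ 1).
So x ≡ 28·23 = 644 ≡ 17 (mod 33).
Check: 13·17 = 221 = 6·33 + 23.

17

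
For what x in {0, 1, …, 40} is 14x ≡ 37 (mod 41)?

14⁻¹ ≡ 3 (mod 41) because 14·3 = 42 = 1·41 + 1.
Multiplying both sides by 3: x ≡ 3·37 = 111 ≡ 29 (mod 41).

29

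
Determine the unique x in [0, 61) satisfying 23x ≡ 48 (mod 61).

The inverse of 23 mod 61 is 8 (since 23·8 = 184 ≡ 1).
Multiplying both sides by 8: x ≡ 8·48 = 384 ≡ 18 (mod 61).
Check: 23·18 = 414 = 6·61 + 48.

18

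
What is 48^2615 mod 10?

2

Powers of 8 mod 10 repeat with period 4: 8, 4, 2, 6.
2615 leaves remainder 3 on division by 4, so 48^2615 ends in 2.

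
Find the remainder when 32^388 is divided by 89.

By repeated squaring mod 89: 32^1≡32, 32^2≡45, 32^4≡67, 32^8≡39, 32^16≡8, 32^32≡64, 32^64≡2, 32^128≡4, 32^256≡16.
388 = 4 + 128 + 256, so 32^388 ≡ 67·4·16 ≡ 16 (mod 89).

16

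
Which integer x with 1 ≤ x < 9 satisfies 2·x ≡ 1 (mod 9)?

2·5 = 10 = 1·9 + 1, so 2⁻¹ ≡ 5 (mod 9).

5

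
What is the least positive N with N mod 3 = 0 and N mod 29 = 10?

x ≡ 0 (mod 3) gives x ∈ {0, 3, 6, 9, 12, 15, 18, 21, …}.
The first of these with x mod 29 = 10 is 39.

39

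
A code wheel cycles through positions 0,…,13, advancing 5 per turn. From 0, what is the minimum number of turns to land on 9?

5⁻¹ ≡ 3 (mod 14) because 5·3 = 15 = 1·14 + 1.
So x ≡ 3·9 = 27 ≡ 13 (mod 14).

13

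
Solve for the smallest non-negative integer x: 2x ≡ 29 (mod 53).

41

2⁻¹ ≡ 27 (mod 53) because 2·27 = 54 = 1·53 + 1.
Multiplying both sides by 27: x ≡ 27·29 = 783 ≡ 41 (mod 53).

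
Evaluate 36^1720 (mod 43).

By repeated squaring mod 43: 36^1≡36, 36^2≡6, 36^4≡36, 36^8≡6, 36^16≡36, 36^32≡6, 36^64≡36, 36^128≡6, 36^256≡36, 36^512≡6, 36^1024≡36.
1720 = 8 + 16 + 32 + 128 + 512 + 1024, so 36^1720 ≡ 6·36·6·6·6·36 ≡ 36 (mod 43).

36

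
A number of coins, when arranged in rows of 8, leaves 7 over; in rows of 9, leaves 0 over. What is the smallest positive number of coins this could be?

x ≡ 7 (mod 8) gives x ∈ {7, 15, 23, 31, 39, 47, 55, 63}.
The first of these with x mod 9 = 0 is 63.

63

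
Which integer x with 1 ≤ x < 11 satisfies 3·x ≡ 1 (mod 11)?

11 = 3·3 + 2
3 = 1·2 + 1
2 = 2·1 + 0
Back-substituting gives 3·4 ≡ 1 (mod 11).

4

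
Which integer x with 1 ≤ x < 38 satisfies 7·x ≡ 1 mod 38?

11

38 = 5·7 + 3
7 = 2·3 + 1
3 = 3·1 + 0
Back-substituting gives 7·11 ≡ 1 (mod 38).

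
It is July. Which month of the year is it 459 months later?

October

Dividing 459 by 12 gives quotient 38 and remainder 3.
July + 3 months → October.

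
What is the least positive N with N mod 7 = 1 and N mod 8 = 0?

8

x ≡ 1 (mod 7) gives x ∈ {1, 8}.
The first of these with x mod 8 = 0 is 8.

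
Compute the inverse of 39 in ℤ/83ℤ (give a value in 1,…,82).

66

83 = 2·39 + 5
39 = 7·5 + 4
5 = 1·4 + 1
4 = 4·1 + 0
Back-substituting gives 39·66 ≡ 1 (mod 83).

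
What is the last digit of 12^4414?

Last digits of 2^n: 2, 4, 8, 6 (period 4).
4414 mod 4 = 2, so the last digit matches 2^2 = 4.

4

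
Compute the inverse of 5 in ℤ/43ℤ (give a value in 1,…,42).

26

43 = 8·5 + 3
5 = 1·3 + 2
3 = 1·2 + 1
2 = 2·1 + 0
Back-substituting gives 5·26 ≡ 1 (mod 43).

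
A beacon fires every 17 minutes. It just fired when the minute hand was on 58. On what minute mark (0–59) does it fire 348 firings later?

348·17 = 5916.
5916 mod 60 = 36 (since 98·60 = 5880).
(58 + 36) mod 60 = 34.

34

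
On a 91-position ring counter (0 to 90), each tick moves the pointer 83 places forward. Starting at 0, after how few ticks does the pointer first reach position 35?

The inverse of 83 mod 91 is 34 (since 83·34 = 2822 ≡ 1).
So x ≡ 34·35 = 1190 ≡ 7 (mod 91).
Check: 83·7 = 581 = 6·91 + 35.

7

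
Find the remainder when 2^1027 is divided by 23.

16

Square-and-reduce mod 23: 2^1≡2, 2^2≡4, 2^4≡16, 2^8≡3, 2^16≡9, 2^32≡12, 2^64≡6, 2^128≡13, 2^256≡8, 2^512≡18, 2^1024≡2.
1027 = 1 + 2 + 1024, so 2^1027 ≡ 2·4·2 ≡ 16 (mod 23).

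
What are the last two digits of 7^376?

01

By repeated squaring mod 100: 7^1≡7, 7^2≡49, 7^4≡1, 7^8≡1, 7^16≡1, 7^32≡1, 7^64≡1, 7^128≡1, 7^256≡1.
Since 376 = 8 + 16 + 32 + 64 + 256 in binary, 7^376 ≡ 1·1·1·1·1 ≡ 1 (mod 100).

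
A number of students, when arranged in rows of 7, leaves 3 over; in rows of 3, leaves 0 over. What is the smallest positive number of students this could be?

Since 3·5 ≡ 1 (mod 7), take x = 0 + 3·((3−0)·5 mod 7) = 0 + 3·1 = 3.
Check: 3 mod 7 = 3, 3 mod 3 = 0.

3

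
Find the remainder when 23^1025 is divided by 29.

By repeated squaring mod 29: 23^1≡23, 23^2≡7, 23^4≡20, 23^8≡23, 23^16≡7, 23^32≡20, 23^64≡23, 23^128≡7, 23^256≡20, 23^512≡23, 23^1024≡7.
1025 = 1 + 1024, so 23^1025 ≡ 23·7 ≡ 16 (mod 29).

16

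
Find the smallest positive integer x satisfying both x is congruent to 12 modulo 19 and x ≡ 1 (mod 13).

183

x ≡ 1 (mod 13) gives x ∈ {1, 14, 27, 40, 53, 66, 79, 92, …}.
The first of these with x mod 19 = 12 is 183.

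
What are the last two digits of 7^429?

07

By repeated squaring mod 100: 7^1≡7, 7^2≡49, 7^4≡1, 7^8≡1, 7^16≡1, 7^32≡1, 7^64≡1, 7^128≡1, 7^256≡1.
Since 429 = 1 + 4 + 8 + 32 + 128 + 256 in binary, 7^429 ≡ 7·1·1·1·1·1 ≡ 7 (mod 100).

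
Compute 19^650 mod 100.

Square-and-reduce mod 100: 19^1≡19, 19^2≡61, 19^4≡21, 19^8≡41, 19^16≡81, 19^32≡61, 19^64≡21, 19^128≡41, 19^256≡81, 19^512≡61.
650 = 2 + 8 + 128 + 512, so 19^650 ≡ 61·41·41·61 ≡ 1 (mod 100).

1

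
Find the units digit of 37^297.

Last digits of 7^n: 7, 9, 3, 1 (period 4).
297 leaves remainder 1 on division by 4, so 37^297 ends in 7.

7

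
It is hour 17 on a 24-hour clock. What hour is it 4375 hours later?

0

Dividing 4375 by 24 gives quotient 182 and remainder 7.
(17 + 7) mod 24 = 0.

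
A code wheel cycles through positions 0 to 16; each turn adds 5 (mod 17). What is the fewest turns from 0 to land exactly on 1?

7

17 = 3·5 + 2
5 = 2·2 + 1
2 = 2·1 + 0
Back-substituting gives 5·7 ≡ 1 (mod 17).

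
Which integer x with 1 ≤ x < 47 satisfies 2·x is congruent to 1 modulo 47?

24

47 = 23·2 + 1
2 = 2·1 + 0
Back-substituting gives 2·24 ≡ 1 (mod 47).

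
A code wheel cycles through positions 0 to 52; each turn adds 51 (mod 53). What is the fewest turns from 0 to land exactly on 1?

26

53 = 1·51 + 2
51 = 25·2 + 1
2 = 2·1 + 0
Back-substituting gives 51·26 ≡ 1 (mod 53).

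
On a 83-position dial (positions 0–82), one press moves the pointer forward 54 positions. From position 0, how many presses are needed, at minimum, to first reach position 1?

83 = 1·54 + 29
54 = 1·29 + 25
29 = 1·25 + 4
25 = 6·4 + 1
4 = 4·1 + 0
Back-substituting gives 54·20 ≡ 1 (mod 83).

20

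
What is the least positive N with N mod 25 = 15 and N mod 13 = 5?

Since 13·2 ≡ 1 (mod 25), take x = 5 + 13·((15−5)·2 mod 25) = 5 + 13·20 = 265.
Check: 265 mod 25 = 15, 265 mod 13 = 5.

265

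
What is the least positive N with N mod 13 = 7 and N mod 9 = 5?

59

x ≡ 5 (mod 9) gives x ∈ {5, 14, 23, 32, 41, 50, 59}.
The first of these with x mod 13 = 7 is 59.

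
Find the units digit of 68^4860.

Last digits of 8^n: 8, 4, 2, 6 (period 4).
4860 leaves remainder 0 on division by 4, so 68^4860 ends in 6.

6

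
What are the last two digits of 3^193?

23

Successive squares of 3 mod 100: 3^1≡3, 3^2≡9, 3^4≡81, 3^8≡61, 3^16≡21, 3^32≡41, 3^64≡81, 3^128≡61.
193 = 1 + 64 + 128, so 3^193 ≡ 3·81·61 ≡ 23 (mod 100).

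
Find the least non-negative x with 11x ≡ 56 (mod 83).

The inverse of 11 mod 83 is 68 (since 11·68 = 748 ≡ 1).
So x ≡ 68·56 = 3808 ≡ 73 (mod 83).
Check: 11·73 = 803 = 9·83 + 56.

73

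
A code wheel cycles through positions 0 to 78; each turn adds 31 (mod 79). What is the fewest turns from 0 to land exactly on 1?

51

79 = 2·31 + 17
31 = 1·17 + 14
17 = 1·14 + 3
14 = 4·3 + 2
3 = 1·2 + 1
2 = 2·1 + 0
Back-substituting gives 31·51 ≡ 1 (mod 79).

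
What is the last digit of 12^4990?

4

The units digit of 12^n cycles with period 4: 2, 4, 8, 6, …
4990 leaves remainder 2 on division by 4, so 12^4990 ends in 4.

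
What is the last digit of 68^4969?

8

The units digit of 68^n cycles with period 4: 8, 4, 2, 6, …
4969 leaves remainder 1 on division by 4, so 68^4969 ends in 8.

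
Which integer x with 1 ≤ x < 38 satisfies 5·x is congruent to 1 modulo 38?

23

5·23 = 115 = 3·38 + 1, so 5⁻¹ ≡ 23 (mod 38).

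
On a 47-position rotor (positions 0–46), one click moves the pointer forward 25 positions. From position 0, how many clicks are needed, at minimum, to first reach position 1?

25·32 = 800 = 17·47 + 1, so 25⁻¹ ≡ 32 (mod 47).

32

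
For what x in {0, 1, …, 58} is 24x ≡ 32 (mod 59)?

21

The inverse of 24 mod 59 is 32 (since 24·32 = 768 ≡ 1).
Multiplying both sides by 32: x ≡ 32·32 = 1024 ≡ 21 (mod 59).
Check: 24·21 = 504 = 8·59 + 32.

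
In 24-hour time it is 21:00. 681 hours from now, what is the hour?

6

Dividing 681 by 24 gives quotient 28 and remainder 9.
(21 + 9) mod 24 = 6.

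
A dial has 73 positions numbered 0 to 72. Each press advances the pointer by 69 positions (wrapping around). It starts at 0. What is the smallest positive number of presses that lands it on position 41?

The inverse of 69 mod 73 is 18 (since 69·18 = 1242 ≡ 1).
So x ≡ 18·41 = 738 ≡ 8 (mod 73).

8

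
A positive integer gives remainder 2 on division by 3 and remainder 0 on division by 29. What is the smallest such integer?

x ≡ 2 (mod 3) gives x ∈ {2, 5, 8, 11, 14, 17, 20, 23, …}.
The first of these with x mod 29 = 0 is 29.

29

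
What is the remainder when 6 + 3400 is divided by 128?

78

3400 − 26·128 = 72, so 3400 ≡ 72 (mod 128).
(6 + 72) mod 128 = 78.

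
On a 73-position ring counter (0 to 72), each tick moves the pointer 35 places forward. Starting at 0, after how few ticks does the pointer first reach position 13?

40

The inverse of 35 mod 73 is 48 (since 35·48 = 1680 ≡ 1).
Multiplying both sides by 48: x ≡ 48·13 = 624 ≡ 40 (mod 73).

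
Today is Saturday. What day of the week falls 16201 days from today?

Tuesday

Dividing 16201 by 7 gives quotient 2314 and remainder 3.
Saturday + 3 days → Tuesday.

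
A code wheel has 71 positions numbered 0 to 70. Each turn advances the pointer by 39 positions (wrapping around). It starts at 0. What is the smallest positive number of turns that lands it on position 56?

The inverse of 39 mod 71 is 51 (since 39·51 = 1989 ≡ 1).
Multiplying both sides by 51: x ≡ 51·56 = 2856 ≡ 16 (mod 71).

16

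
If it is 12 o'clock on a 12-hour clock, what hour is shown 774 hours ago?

774 − 64·12 = 6, so 774 ≡ 6 (mod 12).
12 − 6 → 6 on a 12-hour dial.

6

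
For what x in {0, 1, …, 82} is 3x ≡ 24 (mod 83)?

The inverse of 3 mod 83 is 28 (since 3·28 = 84 ≡ 1).
Multiplying both sides by 28: x ≡ 28·24 = 672 ≡ 8 (mod 83).

8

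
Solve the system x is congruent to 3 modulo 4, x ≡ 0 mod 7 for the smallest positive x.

x ≡ 3 (mod 4) gives x ∈ {3, 7}.
The first of these with x mod 7 = 0 is 7.

7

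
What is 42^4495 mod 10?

The units digit of 42^n cycles with period 4: 2, 4, 8, 6, …
4495 mod 4 = 3, so the last digit matches 2^3 = 8.

8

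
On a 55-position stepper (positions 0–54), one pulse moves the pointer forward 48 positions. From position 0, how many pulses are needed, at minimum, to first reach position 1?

55 = 1·48 + 7
48 = 6·7 + 6
7 = 1·6 + 1
6 = 6·1 + 0
Back-substituting gives 48·47 ≡ 1 (mod 55).

47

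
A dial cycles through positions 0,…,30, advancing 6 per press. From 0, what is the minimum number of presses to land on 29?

10

6⁻¹ ≡ 26 (mod 31) because 6·26 = 156 = 5·31 + 1.
So x ≡ 26·29 = 754 ≡ 10 (mod 31).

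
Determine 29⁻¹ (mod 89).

43

89 = 3·29 + 2
29 = 14·2 + 1
2 = 2·1 + 0
Back-substituting gives 29·43 ≡ 1 (mod 89).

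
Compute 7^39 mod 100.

Square-and-reduce mod 100: 7^1≡7, 7^2≡49, 7^4≡1, 7^8≡1, 7^16≡1, 7^32≡1.
39 = 1 + 2 + 4 + 32, so 7^39 ≡ 7·49·1·1 ≡ 43 (mod 100).

43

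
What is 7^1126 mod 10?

9

Last digits of 7^n: 7, 9, 3, 1 (period 4).
1126 mod 4 = 2, so the last digit matches 7^2 = 9.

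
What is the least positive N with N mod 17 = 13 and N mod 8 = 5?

x ≡ 5 (mod 8) gives x ∈ {5, 13}.
The first of these with x mod 17 = 13 is 13.

13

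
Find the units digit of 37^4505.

7

Last digits of 7^n: 7, 9, 3, 1 (period 4).
4505 mod 4 = 1, so the last digit matches 7^1 = 7.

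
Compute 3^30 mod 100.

49

Square-and-reduce mod 100: 3^1≡3, 3^2≡9, 3^4≡81, 3^8≡61, 3^16≡21.
30 = 2 + 4 + 8 + 16, so 3^30 ≡ 9·81·61·21 ≡ 49 (mod 100).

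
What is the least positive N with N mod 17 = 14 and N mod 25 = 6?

31

x ≡ 14 (mod 17) gives x ∈ {14, 31}.
The first of these with x mod 25 = 6 is 31.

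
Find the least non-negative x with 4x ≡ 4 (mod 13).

1

The inverse of 4 mod 13 is 10 (since 4·10 = 40 ≡ 1).
Multiplying both sides by 10: x ≡ 10·4 = 40 ≡ 1 (mod 13).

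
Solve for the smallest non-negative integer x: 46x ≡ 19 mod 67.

The inverse of 46 mod 67 is 51 (since 46·51 = 2346 ≡ 1).
Multiplying both sides by 51: x ≡ 51·19 = 969 ≡ 31 (mod 67).

31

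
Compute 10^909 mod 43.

35

Square-and-reduce mod 43: 10^1≡10, 10^2≡14, 10^4≡24, 10^8≡17, 10^16≡31, 10^32≡15, 10^64≡10, 10^128≡14, 10^256≡24, 10^512≡17.
Since 909 = 1 + 4 + 8 + 128 + 256 + 512 in binary, 10^909 ≡ 10·24·17·14·24·17 ≡ 35 (mod 43).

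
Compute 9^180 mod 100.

1

Square-and-reduce mod 100: 9^1≡9, 9^2≡81, 9^4≡61, 9^8≡21, 9^16≡41, 9^32≡81, 9^64≡61, 9^128≡21.
Since 180 = 4 + 16 + 32 + 128 in binary, 9^180 ≡ 61·41·81·21 ≡ 1 (mod 100).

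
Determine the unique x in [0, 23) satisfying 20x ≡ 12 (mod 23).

19

20⁻¹ ≡ 15 (mod 23) because 20·15 = 300 = 13·23 + 1.
Multiplying both sides by 15: x ≡ 15·12 = 180 ≡ 19 (mod 23).
Check: 20·19 = 380 = 16·23 + 12.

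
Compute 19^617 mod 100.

39

By repeated squaring mod 100: 19^1≡19, 19^2≡61, 19^4≡21, 19^8≡41, 19^16≡81, 19^32≡61, 19^64≡21, 19^128≡41, 19^256≡81, 19^512≡61.
Since 617 = 1 + 8 + 32 + 64 + 512 in binary, 19^617 ≡ 19·41·61·21·61 ≡ 39 (mod 100).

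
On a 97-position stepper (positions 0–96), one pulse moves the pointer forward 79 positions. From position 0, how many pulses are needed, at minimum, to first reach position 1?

70

97 = 1·79 + 18
79 = 4·18 + 7
18 = 2·7 + 4
7 = 1·4 + 3
4 = 1·3 + 1
3 = 3·1 + 0
Back-substituting gives 79·70 ≡ 1 (mod 97).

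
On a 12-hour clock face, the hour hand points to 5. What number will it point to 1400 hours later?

Dividing 1400 by 12 gives quotient 116 and remainder 8.
5 + 8 → 1 on a 12-hour dial.

1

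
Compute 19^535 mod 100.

99

Square-and-reduce mod 100: 19^1≡19, 19^2≡61, 19^4≡21, 19^8≡41, 19^16≡81, 19^32≡61, 19^64≡21, 19^128≡41, 19^256≡81, 19^512≡61.
Since 535 = 1 + 2 + 4 + 16 + 512 in binary, 19^535 ≡ 19·61·21·81·61 ≡ 99 (mod 100).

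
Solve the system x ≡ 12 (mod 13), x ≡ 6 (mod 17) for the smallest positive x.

142

x ≡ 12 (mod 13) gives x ∈ {12, 25, 38, 51, 64, 77, 90, 103, …}.
The first of these with x mod 17 = 6 is 142.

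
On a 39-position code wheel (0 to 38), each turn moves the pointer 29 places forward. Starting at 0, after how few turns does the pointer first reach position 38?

29⁻¹ ≡ 35 (mod 39) because 29·35 = 1015 = 26·39 + 1.
So x ≡ 35·38 = 1330 ≡ 4 (mod 39).
Check: 29·4 = 116 = 2·39 + 38.

4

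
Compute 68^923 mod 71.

53

By repeated squaring mod 71: 68^1≡68, 68^2≡9, 68^4≡10, 68^8≡29, 68^16≡60, 68^32≡50, 68^64≡15, 68^128≡12, 68^256≡2, 68^512≡4.
923 = 1 + 2 + 8 + 16 + 128 + 256 + 512, so 68^923 ≡ 68·9·29·60·12·2·4 ≡ 53 (mod 71).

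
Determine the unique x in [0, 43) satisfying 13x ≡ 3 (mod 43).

The inverse of 13 mod 43 is 10 (since 13·10 = 130 ≡ 1).
Multiplying both sides by 10: x ≡ 10·3 = 30 ≡ 30 (mod 43).

30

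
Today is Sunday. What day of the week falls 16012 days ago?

Thursday

16012 − 2287·7 = 3, so 16012 ≡ 3 (mod 7).
Sunday − 3 days → Thursday.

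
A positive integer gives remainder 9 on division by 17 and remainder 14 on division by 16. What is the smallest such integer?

x ≡ 14 (mod 16) gives x ∈ {14, 30, 46, 62, 78, 94}.
The first of these with x mod 17 = 9 is 94.

94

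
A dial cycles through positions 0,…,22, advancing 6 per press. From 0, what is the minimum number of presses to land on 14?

10

6⁻¹ ≡ 4 (mod 23) because 6·4 = 24 = 1·23 + 1.
So x ≡ 4·14 = 56 ≡ 10 (mod 23).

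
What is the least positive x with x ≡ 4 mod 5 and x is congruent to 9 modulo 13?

9

x ≡ 4 (mod 5) gives x ∈ {4, 9}.
The first of these with x mod 13 = 9 is 9.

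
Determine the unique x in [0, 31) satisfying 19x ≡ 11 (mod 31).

12

19⁻¹ ≡ 18 (mod 31) because 19·18 = 342 = 11·31 + 1.
So x ≡ 18·11 = 198 ≡ 12 (mod 31).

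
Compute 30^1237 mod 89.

63

By repeated squaring mod 89: 30^1≡30, 30^2≡10, 30^4≡11, 30^8≡32, 30^16≡45, 30^32≡67, 30^64≡39, 30^128≡8, 30^256≡64, 30^512≡2, 30^1024≡4.
1237 = 1 + 4 + 16 + 64 + 128 + 1024, so 30^1237 ≡ 30·11·45·39·8·4 ≡ 63 (mod 89).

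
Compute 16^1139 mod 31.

2

Successive squares of 16 mod 31: 16^1≡16, 16^2≡8, 16^4≡2, 16^8≡4, 16^16≡16, 16^32≡8, 16^64≡2, 16^128≡4, 16^256≡16, 16^512≡8, 16^1024≡2.
1139 = 1 + 2 + 16 + 32 + 64 + 1024, so 16^1139 ≡ 16·8·16·8·2·2 ≡ 2 (mod 31).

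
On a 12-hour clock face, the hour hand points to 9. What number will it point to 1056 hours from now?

1056 = 88·12 + 0, so 1056 mod 12 = 0.
9 + 0 → 9 on a 12-hour dial.

9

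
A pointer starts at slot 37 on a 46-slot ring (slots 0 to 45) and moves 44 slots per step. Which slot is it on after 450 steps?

450·44 = 19800.
19800 − 430·46 = 20, so 19800 ≡ 20 (mod 46).
(37 + 20) mod 46 = 11.

11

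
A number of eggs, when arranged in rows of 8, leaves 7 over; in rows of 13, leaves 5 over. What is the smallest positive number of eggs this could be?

x ≡ 7 (mod 8) gives x ∈ {7, 15, 23, 31}.
The first of these with x mod 13 = 5 is 31.

31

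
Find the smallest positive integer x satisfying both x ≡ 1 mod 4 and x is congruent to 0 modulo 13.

x ≡ 1 (mod 4) gives x ∈ {1, 5, 9, 13}.
The first of these with x mod 13 = 0 is 13.

13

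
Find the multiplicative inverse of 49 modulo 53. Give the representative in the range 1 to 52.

49·13 = 637 = 12·53 + 1, so 49⁻¹ ≡ 13 (mod 53).

13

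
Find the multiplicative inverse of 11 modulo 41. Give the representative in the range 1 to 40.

41 = 3·11 + 8
11 = 1·8 + 3
8 = 2·3 + 2
3 = 1·2 + 1
2 = 2·1 + 0
Back-substituting gives 11·15 ≡ 1 (mod 41).

15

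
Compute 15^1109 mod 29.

Successive squares of 15 mod 29: 15^1≡15, 15^2≡22, 15^4≡20, 15^8≡23, 15^16≡7, 15^32≡20, 15^64≡23, 15^128≡7, 15^256≡20, 15^512≡23, 15^1024≡7.
1109 = 1 + 4 + 16 + 64 + 1024, so 15^1109 ≡ 15·20·7·23·7 ≡ 18 (mod 29).

18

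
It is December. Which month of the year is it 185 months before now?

July

Dividing 185 by 12 gives quotient 15 and remainder 5.
December − 5 months → July.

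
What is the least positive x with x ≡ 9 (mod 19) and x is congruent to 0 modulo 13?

x ≡ 0 (mod 13) gives x ∈ {0, 13, 26, 39, 52, 65, 78, 91, …}.
The first of these with x mod 19 = 9 is 104.

104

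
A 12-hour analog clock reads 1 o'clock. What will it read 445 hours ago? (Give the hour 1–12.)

445 mod 12 = 1 (since 37·12 = 444).
1 − 1 → 12 on a 12-hour dial.

12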